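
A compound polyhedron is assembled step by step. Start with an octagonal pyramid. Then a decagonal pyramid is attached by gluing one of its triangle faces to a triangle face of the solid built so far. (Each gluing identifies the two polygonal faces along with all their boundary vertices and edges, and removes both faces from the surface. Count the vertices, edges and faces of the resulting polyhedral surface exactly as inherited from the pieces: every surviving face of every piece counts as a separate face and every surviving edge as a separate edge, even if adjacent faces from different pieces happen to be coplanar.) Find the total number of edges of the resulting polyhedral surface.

An octagonal pyramid: V=9, E=16, F=9.
Attach a decagonal pyramid (V=11, E=20, F=11) along a 3-gon: merge 3 vertices and 3 edges, delete both glued faces → V=17, E=33, F=18.
Check: V − E + F = 17 − 33 + 18 = 2.

33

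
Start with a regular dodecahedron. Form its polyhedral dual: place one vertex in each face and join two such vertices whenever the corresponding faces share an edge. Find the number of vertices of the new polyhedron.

12

The base solid has V = 20, E = 30, F = 12.
The dual swaps V and F and preserves E: V′ = F = 12, E′ = E = 30, F′ = V = 20.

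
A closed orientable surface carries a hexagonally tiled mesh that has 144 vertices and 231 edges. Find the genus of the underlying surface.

Every face is a hexagon and each edge borders two faces, so 6F = 2·231, giving F = 77.
χ = V − E + F = 144 − 231 + 77 = -10.
For a closed orientable surface χ = 2 − 2g, so g = (2 − (-10))/2 = 6.

6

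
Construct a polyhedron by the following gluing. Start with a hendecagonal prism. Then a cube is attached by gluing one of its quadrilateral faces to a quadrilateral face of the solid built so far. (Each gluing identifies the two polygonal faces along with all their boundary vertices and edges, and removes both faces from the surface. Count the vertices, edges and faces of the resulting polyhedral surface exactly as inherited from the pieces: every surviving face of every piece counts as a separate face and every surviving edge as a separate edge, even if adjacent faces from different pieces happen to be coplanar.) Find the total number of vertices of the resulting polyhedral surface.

26

A hendecagonal prism: V=22, E=33, F=13.
Attach a cube (V=8, E=12, F=6) along a 4-gon: merge 4 vertices and 4 edges, delete both glued faces → V=26, E=41, F=17.
Check: V − E + F = 26 − 41 + 17 = 2.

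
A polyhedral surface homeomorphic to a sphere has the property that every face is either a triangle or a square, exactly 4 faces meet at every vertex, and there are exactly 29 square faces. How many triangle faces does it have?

Let x be the number of triangles; then F = 29 + x.
Edge–face incidences: 2E = 4·29 + 3·x = 116 + 3x.
Every vertex has degree 4, so 4V = 2E.
Euler: V − E + F = 2 ⇒ (2E)/4 − E + (29 + x) = 2.
Multiply by 8: 2·(2E) − 4·(2E) + 8·(29 + x) = 16, i.e. 232 + 8x − 2·(116 + 3x) = 16.
Collecting terms: 2x = 16, so x = 8.
Then 2E = 116 + 3·8 = 140, so E = 70, V = 2E/4 = 35, F = 29 + 8 = 37.

8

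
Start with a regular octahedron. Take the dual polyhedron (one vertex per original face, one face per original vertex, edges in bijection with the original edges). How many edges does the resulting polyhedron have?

12

The base solid has V = 6, E = 12, F = 8.
The dual swaps V and F and preserves E: V′ = F = 8, E′ = E = 12, F′ = V = 6.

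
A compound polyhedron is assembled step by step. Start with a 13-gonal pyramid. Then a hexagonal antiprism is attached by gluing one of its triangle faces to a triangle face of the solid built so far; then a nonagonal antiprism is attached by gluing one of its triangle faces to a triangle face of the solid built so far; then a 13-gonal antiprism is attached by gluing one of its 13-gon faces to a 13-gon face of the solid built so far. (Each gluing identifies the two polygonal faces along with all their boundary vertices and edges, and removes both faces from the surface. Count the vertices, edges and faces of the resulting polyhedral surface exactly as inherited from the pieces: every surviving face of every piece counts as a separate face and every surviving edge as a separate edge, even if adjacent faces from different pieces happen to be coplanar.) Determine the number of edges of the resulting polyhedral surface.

A 13-gonal pyramid: V=14, E=26, F=14.
Attach a hexagonal antiprism (V=12, E=24, F=14) along a 3-gon: merge 3 vertices and 3 edges, delete both glued faces → V=23, E=47, F=26.
Attach a nonagonal antiprism (V=18, E=36, F=20) along a 3-gon: merge 3 vertices and 3 edges, delete both glued faces → V=38, E=80, F=44.
Attach a 13-gonal antiprism (V=26, E=52, F=28) along a 13-gon: merge 13 vertices and 13 edges, delete both glued faces → V=51, E=119, F=70.
Check: V − E + F = 51 − 119 + 70 = 2.

119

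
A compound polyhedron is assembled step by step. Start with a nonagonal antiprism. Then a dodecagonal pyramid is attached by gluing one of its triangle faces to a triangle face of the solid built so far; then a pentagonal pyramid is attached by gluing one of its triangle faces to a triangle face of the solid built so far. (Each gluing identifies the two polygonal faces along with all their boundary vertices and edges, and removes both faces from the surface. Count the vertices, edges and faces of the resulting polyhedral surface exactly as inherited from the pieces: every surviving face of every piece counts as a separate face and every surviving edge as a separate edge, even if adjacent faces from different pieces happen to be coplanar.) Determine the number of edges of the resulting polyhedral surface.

64

A nonagonal antiprism: V=18, E=36, F=20.
Attach a dodecagonal pyramid (V=13, E=24, F=13) along a 3-gon: merge 3 vertices and 3 edges, delete both glued faces → V=28, E=57, F=31.
Attach a pentagonal pyramid (V=6, E=10, F=6) along a 3-gon: merge 3 vertices and 3 edges, delete both glued faces → V=31, E=64, F=35.
Check: V − E + F = 31 − 64 + 35 = 2.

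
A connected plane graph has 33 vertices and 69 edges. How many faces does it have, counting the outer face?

38

Euler's formula for a connected plane graph: V − E + F = 2, so F = 2 − 33 + 69 = 38.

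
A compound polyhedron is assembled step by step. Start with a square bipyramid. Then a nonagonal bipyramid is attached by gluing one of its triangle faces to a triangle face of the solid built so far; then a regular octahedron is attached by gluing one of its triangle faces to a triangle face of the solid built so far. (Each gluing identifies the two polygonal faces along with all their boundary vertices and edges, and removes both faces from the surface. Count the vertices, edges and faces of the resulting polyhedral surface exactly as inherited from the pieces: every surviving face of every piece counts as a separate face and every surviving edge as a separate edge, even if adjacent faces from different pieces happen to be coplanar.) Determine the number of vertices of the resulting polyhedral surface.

A square bipyramid: V=6, E=12, F=8.
Attach a nonagonal bipyramid (V=11, E=27, F=18) along a 3-gon: merge 3 vertices and 3 edges, delete both glued faces → V=14, E=36, F=24.
Attach a regular octahedron (V=6, E=12, F=8) along a 3-gon: merge 3 vertices and 3 edges, delete both glued faces → V=17, E=45, F=30.
Check: V − E + F = 17 − 45 + 30 = 2.

17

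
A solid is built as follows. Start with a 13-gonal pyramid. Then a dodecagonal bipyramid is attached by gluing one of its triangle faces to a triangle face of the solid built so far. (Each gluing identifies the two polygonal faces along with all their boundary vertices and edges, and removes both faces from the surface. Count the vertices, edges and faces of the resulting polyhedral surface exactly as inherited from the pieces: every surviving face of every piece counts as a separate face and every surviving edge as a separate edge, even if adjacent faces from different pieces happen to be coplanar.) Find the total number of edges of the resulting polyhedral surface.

59

A 13-gonal pyramid: V=14, E=26, F=14.
Attach a dodecagonal bipyramid (V=14, E=36, F=24) along a 3-gon: merge 3 vertices and 3 edges, delete both glued faces → V=25, E=59, F=36.
Check: V − E + F = 25 − 59 + 36 = 2.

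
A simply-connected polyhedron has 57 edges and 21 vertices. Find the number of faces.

Here V − E + F = 2.
F = 2 − V + E = 2 − 21 + 57 = 38.

38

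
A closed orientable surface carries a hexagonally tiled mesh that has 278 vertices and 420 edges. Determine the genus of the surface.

2

Every face is a hexagon and each edge borders two faces, so 6F = 2·420, giving F = 140.
χ = V − E + F = 278 − 420 + 140 = -2.
For a closed orientable surface χ = 2 − 2g, so g = (2 − (-2))/2 = 2.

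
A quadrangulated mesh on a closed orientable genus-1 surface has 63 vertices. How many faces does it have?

χ = 2 − 2·1 = 0, and every face is a square so 4F = 2E.
V − E + F = 0 with E = 4F/2 gives 63 − (4/2 − 1)·F = 0, so F = 63 and E = 126.

63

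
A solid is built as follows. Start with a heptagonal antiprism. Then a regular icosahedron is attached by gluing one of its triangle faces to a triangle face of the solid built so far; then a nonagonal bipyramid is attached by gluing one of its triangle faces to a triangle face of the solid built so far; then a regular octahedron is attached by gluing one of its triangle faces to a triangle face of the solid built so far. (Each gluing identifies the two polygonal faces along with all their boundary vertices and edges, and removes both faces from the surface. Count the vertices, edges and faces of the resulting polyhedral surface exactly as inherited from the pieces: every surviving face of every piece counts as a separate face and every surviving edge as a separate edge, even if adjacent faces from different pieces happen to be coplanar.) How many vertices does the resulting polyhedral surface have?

34

A heptagonal antiprism: V=14, E=28, F=16.
Attach a regular icosahedron (V=12, E=30, F=20) along a 3-gon: merge 3 vertices and 3 edges, delete both glued faces → V=23, E=55, F=34.
Attach a nonagonal bipyramid (V=11, E=27, F=18) along a 3-gon: merge 3 vertices and 3 edges, delete both glued faces → V=31, E=79, F=50.
Attach a regular octahedron (V=6, E=12, F=8) along a 3-gon: merge 3 vertices and 3 edges, delete both glued faces → V=34, E=88, F=56.
Check: V − E + F = 34 − 88 + 56 = 2.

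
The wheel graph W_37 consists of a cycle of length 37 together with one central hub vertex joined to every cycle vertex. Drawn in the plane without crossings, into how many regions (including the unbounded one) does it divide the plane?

38

W_37 has V = 37 + 1 = 38 vertices and E = 2·37 = 74 edges.
By Euler's formula F = 2 − V + E = 2 − 38 + 74 = 38.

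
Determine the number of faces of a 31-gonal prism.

A prism on an n-gon has two n-gon bases and n rectangular sides: V = 2·31 = 62, E = 3·31 = 93, F = 31 + 2 = 33.

33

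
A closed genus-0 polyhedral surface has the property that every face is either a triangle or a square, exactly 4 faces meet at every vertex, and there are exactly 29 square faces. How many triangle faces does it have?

8

Let x be the number of triangles; then F = 29 + x.
Edge–face incidences: 2E = 4·29 + 3·x = 116 + 3x.
Every vertex has degree 4, so 4V = 2E.
Euler: V − E + F = 2 ⇒ (2E)/4 − E + (29 + x) = 2.
Multiply by 8: 2·(2E) − 4·(2E) + 8·(29 + x) = 16, i.e. 232 + 8x − 2·(116 + 3x) = 16.
Collecting terms: 2x = 16, so x = 8.
Then 2E = 116 + 3·8 = 140, so E = 70, V = 2E/4 = 35, F = 29 + 8 = 37.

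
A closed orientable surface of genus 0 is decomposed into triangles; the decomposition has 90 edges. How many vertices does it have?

χ = 2 − 2·0 = 2, and every face is a triangle so 3F = 2E.
F = 2E/3 = 60. Then V = 2 + E − F = 2 + 90 − 60 = 32.

32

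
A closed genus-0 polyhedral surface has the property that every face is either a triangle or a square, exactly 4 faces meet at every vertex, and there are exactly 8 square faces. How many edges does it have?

Let x be the number of triangles; then F = 8 + x.
Edge–face incidences: 2E = 4·8 + 3·x = 32 + 3x.
Every vertex has degree 4, so 4V = 2E.
Euler: V − E + F = 2 ⇒ (2E)/4 − E + (8 + x) = 2.
Multiply by 8: 2·(2E) − 4·(2E) + 8·(8 + x) = 16, i.e. 64 + 8x − 2·(32 + 3x) = 16.
Collecting terms: 2x = 16, so x = 8.
Then 2E = 32 + 3·8 = 56, so E = 28, V = 2E/4 = 14, F = 8 + 8 = 16.

28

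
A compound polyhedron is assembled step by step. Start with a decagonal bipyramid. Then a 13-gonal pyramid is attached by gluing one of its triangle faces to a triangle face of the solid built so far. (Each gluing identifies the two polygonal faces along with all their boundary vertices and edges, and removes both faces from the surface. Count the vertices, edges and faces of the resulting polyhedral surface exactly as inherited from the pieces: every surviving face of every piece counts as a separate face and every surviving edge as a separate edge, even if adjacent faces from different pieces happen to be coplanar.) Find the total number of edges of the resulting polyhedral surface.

53

A decagonal bipyramid: V=12, E=30, F=20.
Attach a 13-gonal pyramid (V=14, E=26, F=14) along a 3-gon: merge 3 vertices and 3 edges, delete both glued faces → V=23, E=53, F=32.
Check: V − E + F = 23 − 53 + 32 = 2.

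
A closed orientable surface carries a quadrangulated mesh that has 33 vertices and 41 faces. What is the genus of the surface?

5

Every face is a square, so 2E = 4·41 = 164, giving E = 82.
χ = V − E + F = 33 − 82 + 41 = -8.
For a closed orientable surface χ = 2 − 2g, so g = (2 − (-8))/2 = 5.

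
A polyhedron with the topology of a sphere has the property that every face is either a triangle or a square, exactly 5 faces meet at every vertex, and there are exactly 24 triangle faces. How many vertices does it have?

16

Let x be the number of squares; then F = 24 + x.
Edge–face incidences: 2E = 3·24 + 4·x = 72 + 4x.
Every vertex has degree 5, so 5V = 2E.
Euler: V − E + F = 2 ⇒ (2E)/5 − E + (24 + x) = 2.
Multiply by 10: 2·(2E) − 5·(2E) + 10·(24 + x) = 20, i.e. 240 + 10x − 3·(72 + 4x) = 20.
Collecting terms: −2x + 24 = 20, so −2x = −4, so x = 2.
Then 2E = 72 + 4·2 = 80, so E = 40, V = 2E/5 = 16, F = 24 + 2 = 26.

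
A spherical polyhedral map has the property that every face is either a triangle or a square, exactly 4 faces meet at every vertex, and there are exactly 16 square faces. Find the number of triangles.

Let x be the number of triangles; then F = 16 + x.
Edge–face incidences: 2E = 4·16 + 3·x = 64 + 3x.
Every vertex has degree 4, so 4V = 2E.
Euler: V − E + F = 2 ⇒ (2E)/4 − E + (16 + x) = 2.
Multiply by 8: 2·(2E) − 4·(2E) + 8·(16 + x) = 16, i.e. 128 + 8x − 2·(64 + 3x) = 16.
Collecting terms: 2x = 16, so x = 8.
Then 2E = 64 + 3·8 = 88, so E = 44, V = 2E/4 = 22, F = 16 + 8 = 24.

8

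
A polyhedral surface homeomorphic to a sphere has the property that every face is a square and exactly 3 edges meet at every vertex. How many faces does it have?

6

Each face has 4 edges and each edge borders two faces, so 2E = 4F.
Each vertex has degree 3, so 3V = 2E and hence V = 4F/3.
Euler: V − E + F = 2 ⇒ (4F/3) − (4F/2) + F = 2.
Multiply by 6: (8 − 12 + 6)F = 12, i.e. 2F = 12.
So F = 6, E = 4·6/2 = 12, V = 4·6/3 = 8.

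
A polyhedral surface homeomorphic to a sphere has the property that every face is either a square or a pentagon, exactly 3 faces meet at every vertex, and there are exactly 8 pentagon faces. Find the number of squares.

2

Let x be the number of squares; then F = 8 + x.
Edge–face incidences: 2E = 5·8 + 4·x = 40 + 4x.
Every vertex has degree 3, so 3V = 2E.
Euler: V − E + F = 2 ⇒ (2E)/3 − E + (8 + x) = 2.
Multiply by 6: 2·(2E) − 3·(2E) + 6·(8 + x) = 12, i.e. 48 + 6x − (40 + 4x) = 12.
Collecting terms: 2x + 8 = 12, so 2x = 4, so x = 2.
Then 2E = 40 + 4·2 = 48, so E = 24, V = 2E/3 = 16, F = 8 + 2 = 10.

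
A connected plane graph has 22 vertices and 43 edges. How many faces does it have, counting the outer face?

23

Euler's formula for a connected plane graph: V − E + F = 2, so F = 2 − 22 + 43 = 23.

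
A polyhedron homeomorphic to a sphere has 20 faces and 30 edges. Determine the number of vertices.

Here V − E + F = 2.
V = 2 + E − F = 2 + 30 − 20 = 12.

12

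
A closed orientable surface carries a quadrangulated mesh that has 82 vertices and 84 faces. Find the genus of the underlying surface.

2

Every face is a square, so 2E = 4·84 = 336, giving E = 168.
χ = V − E + F = 82 − 168 + 84 = -2.
For a closed orientable surface χ = 2 − 2g, so g = (2 − (-2))/2 = 2.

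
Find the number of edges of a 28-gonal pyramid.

56

A pyramid on an n-gon base has one n-gon and n triangles: V = 28 + 1 = 29, E = 2·28 = 56, F = 28 + 1 = 29.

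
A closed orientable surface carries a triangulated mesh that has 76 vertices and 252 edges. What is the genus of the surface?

Every face is a triangle and each edge borders two faces, so 3F = 2·252, giving F = 168.
χ = V − E + F = 76 − 252 + 168 = -8.
For a closed orientable surface χ = 2 − 2g, so g = (2 − (-8))/2 = 5.

5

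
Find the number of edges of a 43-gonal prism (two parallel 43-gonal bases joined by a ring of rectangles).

129

A prism on an n-gon has two n-gon bases and n rectangular sides: V = 2·43 = 86, E = 3·43 = 129, F = 43 + 2 = 45.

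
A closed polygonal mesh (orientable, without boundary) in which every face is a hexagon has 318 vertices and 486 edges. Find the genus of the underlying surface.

4

Every face is a hexagon and each edge borders two faces, so 6F = 2·486, giving F = 162.
χ = V − E + F = 318 − 486 + 162 = -6.
For a closed orientable surface χ = 2 − 2g, so g = (2 − (-6))/2 = 4.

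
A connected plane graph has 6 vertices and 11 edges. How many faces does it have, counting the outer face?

Euler's formula for a connected plane graph: V − E + F = 2, so F = 2 − 6 + 11 = 7.

7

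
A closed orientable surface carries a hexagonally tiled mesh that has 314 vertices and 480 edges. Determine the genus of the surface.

Every face is a hexagon and each edge borders two faces, so 6F = 2·480, giving F = 160.
χ = V − E + F = 314 − 480 + 160 = -6.
For a closed orientable surface χ = 2 − 2g, so g = (2 − (-6))/2 = 4.

4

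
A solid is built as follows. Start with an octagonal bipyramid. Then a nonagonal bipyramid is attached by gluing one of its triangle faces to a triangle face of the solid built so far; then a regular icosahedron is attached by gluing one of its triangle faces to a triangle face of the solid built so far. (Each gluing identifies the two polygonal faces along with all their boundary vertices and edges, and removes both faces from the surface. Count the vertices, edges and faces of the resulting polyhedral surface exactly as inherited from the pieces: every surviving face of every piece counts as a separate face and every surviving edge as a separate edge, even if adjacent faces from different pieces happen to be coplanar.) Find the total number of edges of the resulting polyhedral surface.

75

An octagonal bipyramid: V=10, E=24, F=16.
Attach a nonagonal bipyramid (V=11, E=27, F=18) along a 3-gon: merge 3 vertices and 3 edges, delete both glued faces → V=18, E=48, F=32.
Attach a regular icosahedron (V=12, E=30, F=20) along a 3-gon: merge 3 vertices and 3 edges, delete both glued faces → V=27, E=75, F=50.
Check: V − E + F = 27 − 75 + 50 = 2.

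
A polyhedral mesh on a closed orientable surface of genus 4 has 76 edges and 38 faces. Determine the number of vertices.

For a closed orientable surface of genus 4, χ = 2 − 2·4 = -6.
V = -6 + E − F = -6 + 76 − 38 = 32.

32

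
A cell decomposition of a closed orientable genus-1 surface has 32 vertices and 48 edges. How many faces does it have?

16

For a closed orientable surface of genus 1, χ = 2 − 2·1 = 0.
F = 0 − V + E = 0 − 32 + 48 = 16.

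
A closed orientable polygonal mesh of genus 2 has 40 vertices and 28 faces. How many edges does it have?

70

For a closed orientable surface of genus 2, χ = 2 − 2·2 = -2.
E = V + F − (-2) = 40 + 28 − (-2) = 70.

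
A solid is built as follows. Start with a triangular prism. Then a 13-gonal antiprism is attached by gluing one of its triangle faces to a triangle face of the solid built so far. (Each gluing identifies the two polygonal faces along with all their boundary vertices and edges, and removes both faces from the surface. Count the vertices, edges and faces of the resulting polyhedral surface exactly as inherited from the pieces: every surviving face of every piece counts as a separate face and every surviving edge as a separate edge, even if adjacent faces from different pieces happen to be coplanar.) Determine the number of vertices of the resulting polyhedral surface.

A triangular prism: V=6, E=9, F=5.
Attach a 13-gonal antiprism (V=26, E=52, F=28) along a 3-gon: merge 3 vertices and 3 edges, delete both glued faces → V=29, E=58, F=31.
Check: V − E + F = 29 − 58 + 31 = 2.

29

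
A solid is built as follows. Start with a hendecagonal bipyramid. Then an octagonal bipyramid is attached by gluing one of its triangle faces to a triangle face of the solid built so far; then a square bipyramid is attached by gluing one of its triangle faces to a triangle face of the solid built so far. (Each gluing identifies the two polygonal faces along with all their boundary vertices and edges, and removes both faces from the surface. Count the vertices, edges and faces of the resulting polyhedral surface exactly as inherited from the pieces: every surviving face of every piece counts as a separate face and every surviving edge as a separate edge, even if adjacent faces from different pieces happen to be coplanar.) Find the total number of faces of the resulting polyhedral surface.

A hendecagonal bipyramid: V=13, E=33, F=22.
Attach an octagonal bipyramid (V=10, E=24, F=16) along a 3-gon: merge 3 vertices and 3 edges, delete both glued faces → V=20, E=54, F=36.
Attach a square bipyramid (V=6, E=12, F=8) along a 3-gon: merge 3 vertices and 3 edges, delete both glued faces → V=23, E=63, F=42.
Check: V − E + F = 23 − 63 + 42 = 2.

42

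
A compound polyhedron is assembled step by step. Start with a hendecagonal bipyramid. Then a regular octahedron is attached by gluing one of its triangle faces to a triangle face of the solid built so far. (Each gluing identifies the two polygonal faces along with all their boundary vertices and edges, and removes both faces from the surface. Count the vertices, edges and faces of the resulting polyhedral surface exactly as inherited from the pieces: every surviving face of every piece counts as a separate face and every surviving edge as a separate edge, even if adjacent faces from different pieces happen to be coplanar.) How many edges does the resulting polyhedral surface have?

42

A hendecagonal bipyramid: V=13, E=33, F=22.
Attach a regular octahedron (V=6, E=12, F=8) along a 3-gon: merge 3 vertices and 3 edges, delete both glued faces → V=16, E=42, F=28.
Check: V − E + F = 16 − 42 + 28 = 2.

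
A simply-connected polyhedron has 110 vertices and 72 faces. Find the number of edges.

180

Here V − E + F = 2.
E = V + F − (2) = 110 + 72 − (2) = 180.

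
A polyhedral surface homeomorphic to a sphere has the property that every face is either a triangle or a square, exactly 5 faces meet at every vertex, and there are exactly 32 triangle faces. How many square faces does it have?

Let x be the number of squares; then F = 32 + x.
Edge–face incidences: 2E = 3·32 + 4·x = 96 + 4x.
Every vertex has degree 5, so 5V = 2E.
Euler: V − E + F = 2 ⇒ (2E)/5 − E + (32 + x) = 2.
Multiply by 10: 2·(2E) − 5·(2E) + 10·(32 + x) = 20, i.e. 320 + 10x − 3·(96 + 4x) = 20.
Collecting terms: −2x + 32 = 20, so −2x = −12, so x = 6.
Then 2E = 96 + 4·6 = 120, so E = 60, V = 2E/5 = 24, F = 32 + 6 = 38.

6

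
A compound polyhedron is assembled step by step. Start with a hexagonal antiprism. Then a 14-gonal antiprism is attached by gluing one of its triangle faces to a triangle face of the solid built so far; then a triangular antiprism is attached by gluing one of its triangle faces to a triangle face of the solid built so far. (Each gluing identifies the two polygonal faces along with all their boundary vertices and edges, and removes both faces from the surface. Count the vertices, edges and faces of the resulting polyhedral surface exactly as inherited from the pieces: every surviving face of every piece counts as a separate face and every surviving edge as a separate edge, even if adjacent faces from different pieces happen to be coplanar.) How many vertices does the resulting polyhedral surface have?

A hexagonal antiprism: V=12, E=24, F=14.
Attach a 14-gonal antiprism (V=28, E=56, F=30) along a 3-gon: merge 3 vertices and 3 edges, delete both glued faces → V=37, E=77, F=42.
Attach a triangular antiprism (V=6, E=12, F=8) along a 3-gon: merge 3 vertices and 3 edges, delete both glued faces → V=40, E=86, F=48.
Check: V − E + F = 40 − 86 + 48 = 2.

40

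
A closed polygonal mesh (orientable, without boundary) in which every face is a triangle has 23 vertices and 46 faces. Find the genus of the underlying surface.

Every face is a triangle, so 2E = 3·46 = 138, giving E = 69.
χ = V − E + F = 23 − 69 + 46 = 0.
For a closed orientable surface χ = 2 − 2g, so g = (2 − (0))/2 = 1.

1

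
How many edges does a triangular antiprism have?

An antiprism on an n-gon has two n-gon caps and 2n triangles: V = 2·3 = 6, E = 4·3 = 12, F = 2·3 + 2 = 8.

12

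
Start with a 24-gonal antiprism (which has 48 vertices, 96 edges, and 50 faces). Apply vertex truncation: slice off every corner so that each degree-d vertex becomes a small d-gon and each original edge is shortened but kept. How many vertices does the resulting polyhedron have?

192

Truncation replaces each original edge-end by a new vertex, so V′ = 2E = 192.
Each original edge survives, and each old vertex of degree d contributes d new edges; summing degrees gives Σd = 2E, so E′ = E + 2E = 3E = 288.
Each original face survives and each original vertex becomes one new face: F′ = F + V = 98.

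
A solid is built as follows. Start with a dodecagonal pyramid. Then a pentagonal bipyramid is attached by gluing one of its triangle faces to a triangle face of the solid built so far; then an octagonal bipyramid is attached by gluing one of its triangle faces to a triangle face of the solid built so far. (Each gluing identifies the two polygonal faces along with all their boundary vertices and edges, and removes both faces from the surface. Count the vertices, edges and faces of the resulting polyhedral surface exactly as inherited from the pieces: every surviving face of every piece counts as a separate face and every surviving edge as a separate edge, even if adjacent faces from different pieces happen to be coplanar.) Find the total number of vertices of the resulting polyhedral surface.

24

A dodecagonal pyramid: V=13, E=24, F=13.
Attach a pentagonal bipyramid (V=7, E=15, F=10) along a 3-gon: merge 3 vertices and 3 edges, delete both glued faces → V=17, E=36, F=21.
Attach an octagonal bipyramid (V=10, E=24, F=16) along a 3-gon: merge 3 vertices and 3 edges, delete both glued faces → V=24, E=57, F=35.
Check: V − E + F = 24 − 57 + 35 = 2.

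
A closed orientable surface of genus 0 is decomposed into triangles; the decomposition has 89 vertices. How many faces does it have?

174

χ = 2 − 2·0 = 2, and every face is a triangle so 3F = 2E.
V − E + F = 2 with E = 3F/2 gives 89 − (3/2 − 1)·F = 2, so F = 174 and E = 261.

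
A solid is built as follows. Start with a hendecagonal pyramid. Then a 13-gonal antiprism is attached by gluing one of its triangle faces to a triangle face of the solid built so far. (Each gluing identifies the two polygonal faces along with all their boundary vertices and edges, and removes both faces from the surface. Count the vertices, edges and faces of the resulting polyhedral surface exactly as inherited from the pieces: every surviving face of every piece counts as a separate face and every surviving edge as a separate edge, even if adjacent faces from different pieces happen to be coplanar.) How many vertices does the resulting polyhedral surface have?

A hendecagonal pyramid: V=12, E=22, F=12.
Attach a 13-gonal antiprism (V=26, E=52, F=28) along a 3-gon: merge 3 vertices and 3 edges, delete both glued faces → V=35, E=71, F=38.
Check: V − E + F = 35 − 71 + 38 = 2.

35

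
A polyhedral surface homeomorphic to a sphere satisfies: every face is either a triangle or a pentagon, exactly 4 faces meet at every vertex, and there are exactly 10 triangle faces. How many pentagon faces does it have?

2

Let x be the number of pentagons; then F = 10 + x.
Edge–face incidences: 2E = 3·10 + 5·x = 30 + 5x.
Every vertex has degree 4, so 4V = 2E.
Euler: V − E + F = 2 ⇒ (2E)/4 − E + (10 + x) = 2.
Multiply by 8: 2·(2E) − 4·(2E) + 8·(10 + x) = 16, i.e. 80 + 8x − 2·(30 + 5x) = 16.
Collecting terms: −2x + 20 = 16, so −2x = −4, so x = 2.
Then 2E = 30 + 5·2 = 40, so E = 20, V = 2E/4 = 10, F = 10 + 2 = 12.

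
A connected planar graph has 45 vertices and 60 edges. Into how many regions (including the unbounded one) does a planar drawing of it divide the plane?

17

Euler's formula for a connected plane graph: V − E + F = 2, so F = 2 − 45 + 60 = 17.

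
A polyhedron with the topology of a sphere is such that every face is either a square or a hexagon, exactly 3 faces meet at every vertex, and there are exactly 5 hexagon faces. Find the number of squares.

Let x be the number of squares; then F = 5 + x.
Edge–face incidences: 2E = 6·5 + 4·x = 30 + 4x.
Every vertex has degree 3, so 3V = 2E.
Euler: V − E + F = 2 ⇒ (2E)/3 − E + (5 + x) = 2.
Multiply by 6: 2·(2E) − 3·(2E) + 6·(5 + x) = 12, i.e. 30 + 6x − (30 + 4x) = 12.
Collecting terms: 2x = 12, so x = 6.
Then 2E = 30 + 4·6 = 54, so E = 27, V = 2E/3 = 18, F = 5 + 6 = 11.

6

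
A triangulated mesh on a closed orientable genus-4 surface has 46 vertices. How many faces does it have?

104

χ = 2 − 2·4 = -6, and every face is a triangle so 3F = 2E.
V − E + F = -6 with E = 3F/2 gives 46 − (3/2 − 1)·F = -6, so F = 104 and E = 156.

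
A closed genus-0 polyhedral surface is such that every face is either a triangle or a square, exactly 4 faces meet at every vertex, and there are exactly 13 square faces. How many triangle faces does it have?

8

Let x be the number of triangles; then F = 13 + x.
Edge–face incidences: 2E = 4·13 + 3·x = 52 + 3x.
Every vertex has degree 4, so 4V = 2E.
Euler: V − E + F = 2 ⇒ (2E)/4 − E + (13 + x) = 2.
Multiply by 8: 2·(2E) − 4·(2E) + 8·(13 + x) = 16, i.e. 104 + 8x − 2·(52 + 3x) = 16.
Collecting terms: 2x = 16, so x = 8.
Then 2E = 52 + 3·8 = 76, so E = 38, V = 2E/4 = 19, F = 13 + 8 = 21.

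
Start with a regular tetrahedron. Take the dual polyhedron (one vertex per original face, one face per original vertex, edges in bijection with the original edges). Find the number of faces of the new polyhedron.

The base solid has V = 4, E = 6, F = 4.
The dual swaps V and F and preserves E: V′ = F = 4, E′ = E = 6, F′ = V = 4.

4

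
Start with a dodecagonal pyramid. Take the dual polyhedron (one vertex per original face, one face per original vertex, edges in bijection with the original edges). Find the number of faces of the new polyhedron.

The base solid has V = 13, E = 24, F = 13.
The dual swaps V and F and preserves E: V′ = F = 13, E′ = E = 24, F′ = V = 13.

13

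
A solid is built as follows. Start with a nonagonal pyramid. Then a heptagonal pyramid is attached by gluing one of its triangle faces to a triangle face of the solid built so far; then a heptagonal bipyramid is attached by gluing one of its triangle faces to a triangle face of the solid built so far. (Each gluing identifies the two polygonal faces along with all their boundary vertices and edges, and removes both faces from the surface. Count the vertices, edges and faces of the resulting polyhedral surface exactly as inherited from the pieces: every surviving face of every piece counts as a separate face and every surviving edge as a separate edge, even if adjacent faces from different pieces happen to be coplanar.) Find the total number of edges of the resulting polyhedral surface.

A nonagonal pyramid: V=10, E=18, F=10.
Attach a heptagonal pyramid (V=8, E=14, F=8) along a 3-gon: merge 3 vertices and 3 edges, delete both glued faces → V=15, E=29, F=16.
Attach a heptagonal bipyramid (V=9, E=21, F=14) along a 3-gon: merge 3 vertices and 3 edges, delete both glued faces → V=21, E=47, F=28.
Check: V − E + F = 21 − 47 + 28 = 2.

47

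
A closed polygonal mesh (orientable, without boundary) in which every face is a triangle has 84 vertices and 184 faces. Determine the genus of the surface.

Every face is a triangle, so 2E = 3·184 = 552, giving E = 276.
χ = V − E + F = 84 − 276 + 184 = -8.
For a closed orientable surface χ = 2 − 2g, so g = (2 − (-8))/2 = 5.

5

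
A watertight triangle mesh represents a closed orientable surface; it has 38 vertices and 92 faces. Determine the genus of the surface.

5

Every face is a triangle, so 2E = 3·92 = 276, giving E = 138.
χ = V − E + F = 38 − 138 + 92 = -8.
For a closed orientable surface χ = 2 − 2g, so g = (2 − (-8))/2 = 5.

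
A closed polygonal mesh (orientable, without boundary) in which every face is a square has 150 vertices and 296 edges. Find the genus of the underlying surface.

0

Every face is a square and each edge borders two faces, so 4F = 2·296, giving F = 148.
χ = V − E + F = 150 − 296 + 148 = 2.
For a closed orientable surface χ = 2 − 2g, so g = (2 − (2))/2 = 0.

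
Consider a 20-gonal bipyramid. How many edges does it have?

60

A bipyramid over an n-gon has 2n triangular faces and n + 2 vertices: V = 20 + 2 = 22, E = 3·20 = 60, F = 2·20 = 40.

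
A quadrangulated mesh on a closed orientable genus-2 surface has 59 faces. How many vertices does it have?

57

χ = 2 − 2·2 = -2, and every face is a square so 4F = 2E.
E = 4·59/2 = 118. Then V = -2 + E − F = -2 + 118 − 59 = 57.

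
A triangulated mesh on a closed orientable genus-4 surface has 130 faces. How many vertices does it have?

59

χ = 2 − 2·4 = -6, and every face is a triangle so 3F = 2E.
E = 3·130/2 = 195. Then V = -6 + E − F = -6 + 195 − 130 = 59.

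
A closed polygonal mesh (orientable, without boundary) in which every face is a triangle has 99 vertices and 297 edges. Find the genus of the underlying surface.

Every face is a triangle and each edge borders two faces, so 3F = 2·297, giving F = 198.
χ = V − E + F = 99 − 297 + 198 = 0.
For a closed orientable surface χ = 2 − 2g, so g = (2 − (0))/2 = 1.

1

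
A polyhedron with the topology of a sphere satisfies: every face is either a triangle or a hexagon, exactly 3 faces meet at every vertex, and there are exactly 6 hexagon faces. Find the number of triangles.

4

Let x be the number of triangles; then F = 6 + x.
Edge–face incidences: 2E = 6·6 + 3·x = 36 + 3x.
Every vertex has degree 3, so 3V = 2E.
Euler: V − E + F = 2 ⇒ (2E)/3 − E + (6 + x) = 2.
Multiply by 6: 2·(2E) − 3·(2E) + 6·(6 + x) = 12, i.e. 36 + 6x − (36 + 3x) = 12.
Collecting terms: 3x = 12, so x = 4.
Then 2E = 36 + 3·4 = 48, so E = 24, V = 2E/3 = 16, F = 6 + 4 = 10.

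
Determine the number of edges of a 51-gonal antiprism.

204

An antiprism on an n-gon has two n-gon caps and 2n triangles: V = 2·51 = 102, E = 4·51 = 204, F = 2·51 + 2 = 104.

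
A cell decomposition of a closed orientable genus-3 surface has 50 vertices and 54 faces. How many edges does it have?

For a closed orientable surface of genus 3, χ = 2 − 2·3 = -4.
E = V + F − (-4) = 50 + 54 − (-4) = 108.

108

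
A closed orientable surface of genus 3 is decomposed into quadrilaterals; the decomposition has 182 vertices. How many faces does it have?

186

χ = 2 − 2·3 = -4, and every face is a square so 4F = 2E.
V − E + F = -4 with E = 4F/2 gives 182 − (4/2 − 1)·F = -4, so F = 186 and E = 372.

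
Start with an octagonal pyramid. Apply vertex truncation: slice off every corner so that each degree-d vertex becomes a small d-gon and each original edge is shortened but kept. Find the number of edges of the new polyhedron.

48

The base solid has V = 9, E = 16, F = 9.
Truncation replaces each original edge-end by a new vertex, so V′ = 2E = 32.
Each original edge survives, and each old vertex of degree d contributes d new edges; summing degrees gives Σd = 2E, so E′ = E + 2E = 3E = 48.
Each original face survives and each original vertex becomes one new face: F′ = F + V = 18.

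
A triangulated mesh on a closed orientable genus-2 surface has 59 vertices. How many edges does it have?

χ = 2 − 2·2 = -2, and every face is a triangle so 3F = 2E.
V − E + F = -2 with E = 3F/2 gives 59 − (3/2 − 1)·F = -2, so F = 122 and E = 183.

183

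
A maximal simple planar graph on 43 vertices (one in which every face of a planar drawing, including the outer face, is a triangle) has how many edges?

123

In a plane triangulation 3F = 2E and V − E + F = 2, so E = 3V − 6 = 3·43 − 6 = 123.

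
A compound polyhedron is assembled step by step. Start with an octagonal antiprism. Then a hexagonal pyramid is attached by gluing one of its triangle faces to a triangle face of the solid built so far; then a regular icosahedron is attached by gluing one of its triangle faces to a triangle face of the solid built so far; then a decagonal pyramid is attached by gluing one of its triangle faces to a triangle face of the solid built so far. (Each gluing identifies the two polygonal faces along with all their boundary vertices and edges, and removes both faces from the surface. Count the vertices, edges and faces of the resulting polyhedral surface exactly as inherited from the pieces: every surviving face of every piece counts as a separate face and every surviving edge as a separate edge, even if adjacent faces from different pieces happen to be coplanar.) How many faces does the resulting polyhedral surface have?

An octagonal antiprism: V=16, E=32, F=18.
Attach a hexagonal pyramid (V=7, E=12, F=7) along a 3-gon: merge 3 vertices and 3 edges, delete both glued faces → V=20, E=41, F=23.
Attach a regular icosahedron (V=12, E=30, F=20) along a 3-gon: merge 3 vertices and 3 edges, delete both glued faces → V=29, E=68, F=41.
Attach a decagonal pyramid (V=11, E=20, F=11) along a 3-gon: merge 3 vertices and 3 edges, delete both glued faces → V=37, E=85, F=50.
Check: V − E + F = 37 − 85 + 50 = 2.

50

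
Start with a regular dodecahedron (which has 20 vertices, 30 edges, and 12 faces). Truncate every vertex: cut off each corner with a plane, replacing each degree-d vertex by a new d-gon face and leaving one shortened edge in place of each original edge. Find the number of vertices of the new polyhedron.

Truncation replaces each original edge-end by a new vertex, so V′ = 2E = 60.
Each original edge survives, and each old vertex of degree d contributes d new edges; summing degrees gives Σd = 2E, so E′ = E + 2E = 3E = 90.
Each original face survives and each original vertex becomes one new face: F′ = F + V = 32.

60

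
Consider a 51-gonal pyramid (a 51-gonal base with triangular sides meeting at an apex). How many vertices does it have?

A pyramid on an n-gon base has one n-gon and n triangles: V = 51 + 1 = 52, E = 2·51 = 102, F = 51 + 1 = 52.

52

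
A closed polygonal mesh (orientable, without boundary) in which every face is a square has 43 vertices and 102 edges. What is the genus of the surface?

5

Every face is a square and each edge borders two faces, so 4F = 2·102, giving F = 51.
χ = V − E + F = 43 − 102 + 51 = -8.
For a closed orientable surface χ = 2 − 2g, so g = (2 − (-8))/2 = 5.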